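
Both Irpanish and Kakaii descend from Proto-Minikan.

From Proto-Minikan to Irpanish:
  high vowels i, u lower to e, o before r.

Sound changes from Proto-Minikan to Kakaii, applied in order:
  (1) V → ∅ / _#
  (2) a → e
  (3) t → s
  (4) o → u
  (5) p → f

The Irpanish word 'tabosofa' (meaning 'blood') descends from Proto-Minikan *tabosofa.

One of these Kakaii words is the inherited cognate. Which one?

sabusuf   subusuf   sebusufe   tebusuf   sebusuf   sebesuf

Kakaii: *tabosofa > tabosof > tebosof > sebosof > sebusuf  (by apocope, vowel merger, unconditioned shift, vowel merger)

sebusuf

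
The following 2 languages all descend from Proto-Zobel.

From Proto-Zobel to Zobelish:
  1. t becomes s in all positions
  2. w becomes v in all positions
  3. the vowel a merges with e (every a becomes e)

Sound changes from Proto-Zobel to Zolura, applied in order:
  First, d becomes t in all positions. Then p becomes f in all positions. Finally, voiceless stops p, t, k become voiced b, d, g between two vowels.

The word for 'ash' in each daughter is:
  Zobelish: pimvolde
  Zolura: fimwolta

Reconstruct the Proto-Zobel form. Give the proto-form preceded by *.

*pimwolda

Position 4: Zobelish has v, Zolura has w. Zolura preserves w here (none of its changes turn any other segment into w), so the proto-segment is *w.
Position 7: Zobelish has d, Zolura has t. Zobelish preserves d here (none of its changes turn any other segment into d), so the proto-segment is *d.
Verify the candidate proto-form against each daughter:
Zobelish: start from *pimwolda.
  rule 1: no change — pimwolda
  rule 2 (unconditioned shift): pimwolda → pimvolda
  rule 3 (vowel merger): pimvolda → pimvolde
  ⇒ Zobelish pimvolde
Zolura: *pimwolda > pimwolta > fimwolta  (by unconditioned shift, unconditioned shift)
*pimwolda is the unique common source.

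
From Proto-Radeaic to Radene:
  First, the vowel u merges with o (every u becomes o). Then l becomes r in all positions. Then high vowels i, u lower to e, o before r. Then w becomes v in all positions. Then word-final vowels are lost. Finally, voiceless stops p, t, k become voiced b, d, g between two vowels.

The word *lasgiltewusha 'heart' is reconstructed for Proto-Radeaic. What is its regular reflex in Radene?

Radene: start from *lasgiltewusha.
  rule 1 (vowel merger): lasgiltewusha → lasgiltewosha
  rule 2 (unconditioned shift): lasgiltewosha → rasgirtewosha
  rule 3 (pre-rhotic lowering): rasgirtewosha → rasgertewosha
  rule 4 (unconditioned shift): rasgertewosha → rasgertevosha
  rule 5 (apocope): rasgertevosha → rasgertevosh
  rule 6: no change — rasgertevosh
  ⇒ Radene rasgertevosh

rasgertevosh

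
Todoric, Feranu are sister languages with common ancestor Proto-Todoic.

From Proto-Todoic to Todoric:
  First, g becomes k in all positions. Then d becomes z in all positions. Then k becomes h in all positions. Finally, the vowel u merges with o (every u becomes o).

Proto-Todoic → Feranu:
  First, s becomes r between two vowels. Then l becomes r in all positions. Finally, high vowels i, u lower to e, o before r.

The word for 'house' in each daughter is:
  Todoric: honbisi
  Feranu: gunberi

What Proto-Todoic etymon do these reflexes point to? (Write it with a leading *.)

Position 6: Todoric has s, Feranu has r. Todoric preserves s here (none of its changes turn any other segment into s), so the proto-segment is *s.
Position 2: Todoric has o, Feranu has u. Feranu preserves u here (none of its changes turn any other segment into u), so the proto-segment is *u.
This points to *gunbisi. Verify forward in each daughter:
Todoric: *gunbisi
  gunbisi → kunbisi   [unconditioned shift]
  kunbisi (rule 2 does not apply)
  kunbisi → hunbisi   [unconditioned shift]
  hunbisi → honbisi   [vowel merger]
  giving Todoric honbisi.
Feranu: *gunbisi
  gunbisi → gunbiri   [rhotacism]
  gunbiri (rule 2 does not apply)
  gunbiri → gunberi   [pre-rhotic lowering]
  giving Feranu gunberi.
No other proto-form is consistent with every reflex, so the reconstruction is *gunbisi.

*gunbisi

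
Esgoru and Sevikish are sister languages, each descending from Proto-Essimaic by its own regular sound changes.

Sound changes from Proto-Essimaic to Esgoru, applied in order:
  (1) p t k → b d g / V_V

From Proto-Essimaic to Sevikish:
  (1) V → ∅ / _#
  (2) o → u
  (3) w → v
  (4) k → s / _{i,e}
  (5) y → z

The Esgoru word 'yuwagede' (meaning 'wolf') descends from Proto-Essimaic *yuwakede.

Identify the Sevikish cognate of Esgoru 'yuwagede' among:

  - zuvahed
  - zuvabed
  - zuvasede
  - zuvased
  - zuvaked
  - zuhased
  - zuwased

zuvased

Sevikish: start from *yuwakede.
  rule 1 (apocope): yuwakede → yuwaked
  rule 2: no change — yuwaked
  rule 3 (unconditioned shift): yuwaked → yuvaked
  rule 4 (palatalisation): yuvaked → yuvased
  rule 5 (unconditioned shift): yuvased → zuvased
  ⇒ Sevikish zuvased
The other candidates each miss or misapply at least one Sevikish change.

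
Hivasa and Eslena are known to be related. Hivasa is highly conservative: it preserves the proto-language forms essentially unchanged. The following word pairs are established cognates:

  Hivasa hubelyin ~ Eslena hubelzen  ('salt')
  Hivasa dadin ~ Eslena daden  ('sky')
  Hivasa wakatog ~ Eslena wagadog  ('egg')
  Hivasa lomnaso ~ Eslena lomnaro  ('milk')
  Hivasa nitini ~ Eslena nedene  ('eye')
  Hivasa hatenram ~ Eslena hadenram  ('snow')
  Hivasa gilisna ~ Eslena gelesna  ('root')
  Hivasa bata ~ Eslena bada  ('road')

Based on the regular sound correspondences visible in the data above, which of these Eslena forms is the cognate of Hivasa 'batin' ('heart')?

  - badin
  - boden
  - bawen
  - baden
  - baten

baden

nitini ~ nedene — Hivasa t corresponds to Eslena d between vowels (before a front vowel).
hubelyin ~ hubelzen, dadin ~ daden — Hivasa i corresponds to Eslena e after a consonant, before a nasal.
Applying these to Hivasa 'batin':
  batin → badin   (t→d between vowels (before a front vowel))
  badin → baden   (i→e after a consonant, before a nasal)
So the Eslena cognate is 'baden'.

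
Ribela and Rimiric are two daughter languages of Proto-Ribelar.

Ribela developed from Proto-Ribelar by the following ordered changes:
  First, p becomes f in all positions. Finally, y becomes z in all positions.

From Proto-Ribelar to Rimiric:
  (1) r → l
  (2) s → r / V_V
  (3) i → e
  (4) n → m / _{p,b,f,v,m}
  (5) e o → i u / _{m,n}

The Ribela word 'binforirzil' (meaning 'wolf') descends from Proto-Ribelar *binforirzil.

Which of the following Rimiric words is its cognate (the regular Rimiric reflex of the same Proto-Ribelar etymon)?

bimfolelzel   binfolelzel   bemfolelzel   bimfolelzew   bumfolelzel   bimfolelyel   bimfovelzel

bimfolelzel

Rimiric: *binforirzil > binfolilzil > benfolelzel > bemfolelzel > bimfolelzel  (by unconditioned shift, vowel merger, nasal place assimilation, pre-nasal raising)
Among the options, 'bimfolelzel' alone shows every Rimiric change applied in order.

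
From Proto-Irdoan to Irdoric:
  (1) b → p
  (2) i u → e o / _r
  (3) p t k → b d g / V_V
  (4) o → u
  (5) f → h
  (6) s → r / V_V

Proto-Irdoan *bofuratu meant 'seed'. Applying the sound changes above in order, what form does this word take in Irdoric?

puhuradu

Irdoric: *bofuratu > pofuratu > poforatu > poforadu > pufuradu > puhuradu  (by unconditioned shift, pre-rhotic lowering, intervocalic voicing, vowel merger, unconditioned shift)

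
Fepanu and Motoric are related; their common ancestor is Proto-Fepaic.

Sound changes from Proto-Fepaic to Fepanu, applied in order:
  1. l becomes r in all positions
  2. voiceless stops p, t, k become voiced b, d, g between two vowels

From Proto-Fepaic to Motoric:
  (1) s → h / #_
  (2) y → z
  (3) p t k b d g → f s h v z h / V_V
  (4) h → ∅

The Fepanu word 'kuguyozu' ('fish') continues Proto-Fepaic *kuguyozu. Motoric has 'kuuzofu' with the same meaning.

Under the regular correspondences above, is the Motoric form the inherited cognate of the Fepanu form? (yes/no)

no

Derive the expected Motoric reflex of *kuguyozu:
Motoric: *kuguyozu
  kuguyozu (rule 1 does not apply)
  kuguyozu → kuguzozu   [unconditioned shift]
  kuguzozu → kuhuzozu   [intervocalic lenition]
  kuhuzozu → kuuzozu   [h-loss]
  giving Motoric kuuzozu.
The regular Motoric reflex would be 'kuuzozu', but the attested form is 'kuuzofu'. The correspondence is irregular, so they are not cognates (the Motoric form has a different source).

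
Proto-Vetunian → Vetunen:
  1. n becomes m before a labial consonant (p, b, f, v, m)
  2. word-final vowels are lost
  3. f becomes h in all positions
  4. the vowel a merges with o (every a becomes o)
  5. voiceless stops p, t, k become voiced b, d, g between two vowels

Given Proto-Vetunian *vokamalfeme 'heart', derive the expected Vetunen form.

vogomolhem

Vetunen: start from *vokamalfeme.
  rule 1: no change — vokamalfeme
  rule 2 (apocope): vokamalfeme → vokamalfem
  rule 3 (unconditioned shift): vokamalfem → vokamalhem
  rule 4 (vowel merger): vokamalhem → vokomolhem
  rule 5 (intervocalic voicing): vokomolhem → vogomolhem
  ⇒ Vetunen vogomolhem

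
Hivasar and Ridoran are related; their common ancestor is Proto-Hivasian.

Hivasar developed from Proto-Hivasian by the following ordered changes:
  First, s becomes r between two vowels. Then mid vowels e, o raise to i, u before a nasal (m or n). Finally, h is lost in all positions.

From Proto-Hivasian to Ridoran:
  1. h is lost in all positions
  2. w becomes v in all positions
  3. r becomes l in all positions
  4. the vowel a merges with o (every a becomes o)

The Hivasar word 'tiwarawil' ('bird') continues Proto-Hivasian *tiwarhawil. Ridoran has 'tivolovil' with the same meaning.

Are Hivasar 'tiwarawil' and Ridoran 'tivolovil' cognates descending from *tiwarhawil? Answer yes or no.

yes

Derive the expected Ridoran reflex of *tiwarhawil:
Ridoran: start from *tiwarhawil.
  rule 1 (h-loss): tiwarhawil → tiwarawil
  rule 2 (unconditioned shift): tiwarawil → tivaravil
  rule 3 (unconditioned shift): tivaravil → tivalavil
  rule 4 (vowel merger): tivalavil → tivolovil
  ⇒ Ridoran tivolovil
Ridoran 'tivolovil' matches the regular reflex exactly, so the pair is cognate.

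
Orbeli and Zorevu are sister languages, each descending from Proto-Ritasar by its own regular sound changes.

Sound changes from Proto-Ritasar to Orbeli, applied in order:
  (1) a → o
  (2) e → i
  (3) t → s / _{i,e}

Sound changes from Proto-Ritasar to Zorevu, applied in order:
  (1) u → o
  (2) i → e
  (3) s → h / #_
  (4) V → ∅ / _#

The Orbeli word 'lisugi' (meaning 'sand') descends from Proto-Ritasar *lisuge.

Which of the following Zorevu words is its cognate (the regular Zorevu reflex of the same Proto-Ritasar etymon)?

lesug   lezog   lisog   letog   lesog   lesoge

Zorevu: *lisuge > lisoge > lesoge > lesog  (by vowel merger, vowel merger, apocope)

lesog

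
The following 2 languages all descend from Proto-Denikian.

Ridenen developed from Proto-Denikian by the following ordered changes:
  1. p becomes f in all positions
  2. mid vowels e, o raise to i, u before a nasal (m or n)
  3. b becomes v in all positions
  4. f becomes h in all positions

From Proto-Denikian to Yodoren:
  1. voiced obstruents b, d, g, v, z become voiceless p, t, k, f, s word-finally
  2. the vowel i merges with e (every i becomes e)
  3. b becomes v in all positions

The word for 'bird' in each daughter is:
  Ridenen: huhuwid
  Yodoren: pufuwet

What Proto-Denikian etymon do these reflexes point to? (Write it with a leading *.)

*pufuwid

Position 6: Ridenen has i, Yodoren has e. Taking the neighbouring segments as reconstructed: Ridenen i can only go back to *i; Yodoren e could go back to *e or *i — the one source consistent with every daughter is *i.
Position 7: Ridenen has d, Yodoren has t. Ridenen preserves d here (none of its changes turn any other segment into d), so the proto-segment is *d.
Position 1: Ridenen has h, Yodoren has p. Taking the neighbouring segments as reconstructed: Ridenen h could go back to *p or *f or *h; Yodoren p can only go back to *p — the one source consistent with every daughter is *p.
Continuing position by position gives *pufuwid; check it forward:
Ridenen: *pufuwid > fufuwid > huhuwid  (by unconditioned shift, unconditioned shift)
Yodoren: start from *pufuwid.
  rule 1 (final devoicing): pufuwid → pufuwit
  rule 2 (vowel merger): pufuwit → pufuwet
  rule 3: no change — pufuwet
  ⇒ Yodoren pufuwet
No other proto-form is consistent with every reflex, so the reconstruction is *pufuwid.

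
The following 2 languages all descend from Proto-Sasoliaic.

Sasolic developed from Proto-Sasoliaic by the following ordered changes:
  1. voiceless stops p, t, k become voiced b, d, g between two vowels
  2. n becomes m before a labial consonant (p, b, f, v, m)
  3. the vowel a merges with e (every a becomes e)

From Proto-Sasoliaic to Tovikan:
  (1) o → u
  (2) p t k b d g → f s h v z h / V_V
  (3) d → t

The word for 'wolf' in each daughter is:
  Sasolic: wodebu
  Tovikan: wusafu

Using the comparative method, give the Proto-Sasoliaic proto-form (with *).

*wotapu

Position 2: Sasolic has o, Tovikan has u. Sasolic preserves o here (none of its changes turn any other segment into o), so the proto-segment is *o.
Position 4: Sasolic has e, Tovikan has a. Tovikan preserves a here (none of its changes turn any other segment into a), so the proto-segment is *a.
This points to *wotapu. Verify forward in each daughter:
Sasolic: start from *wotapu.
  rule 1 (intervocalic voicing): wotapu → wodabu
  rule 2: no change — wodabu
  rule 3 (vowel merger): wodabu → wodebu
  ⇒ Sasolic wodebu
Tovikan: *wotapu > wutapu > wusafu  (by vowel merger, intervocalic lenition)
No other proto-form is consistent with every reflex, so the reconstruction is *wotapu.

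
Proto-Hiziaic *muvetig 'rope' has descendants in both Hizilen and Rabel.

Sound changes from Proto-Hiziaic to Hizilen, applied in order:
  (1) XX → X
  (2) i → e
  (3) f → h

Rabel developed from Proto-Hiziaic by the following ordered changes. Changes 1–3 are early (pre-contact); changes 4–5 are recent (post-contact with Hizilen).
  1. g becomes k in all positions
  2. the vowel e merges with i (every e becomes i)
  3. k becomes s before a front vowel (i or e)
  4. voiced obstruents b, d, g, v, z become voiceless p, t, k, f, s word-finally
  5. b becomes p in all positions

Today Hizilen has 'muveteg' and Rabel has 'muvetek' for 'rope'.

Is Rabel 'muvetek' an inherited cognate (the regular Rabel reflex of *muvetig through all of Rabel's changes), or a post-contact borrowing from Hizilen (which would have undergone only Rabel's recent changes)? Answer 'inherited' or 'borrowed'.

borrowed

If inherited, *muvetig would pass through all of Rabel's changes:
Rabel: *muvetig > muvetik > muvitik  (by unconditioned shift, vowel merger)
If borrowed from Hizilen 'muveteg' after the early changes, it would undergo only the recent ones:
  rule 4 (final devoicing): muveteg → muvetek
  rule 5 (unconditioned shift): no change (muvetek)
  ⇒ as a loan: muvetek
Rabel 'muvetek' matches the loan outcome 'muvetek', not the inherited 'muvitik' — it skipped the early Rabel changes, so it was borrowed from Hizilen.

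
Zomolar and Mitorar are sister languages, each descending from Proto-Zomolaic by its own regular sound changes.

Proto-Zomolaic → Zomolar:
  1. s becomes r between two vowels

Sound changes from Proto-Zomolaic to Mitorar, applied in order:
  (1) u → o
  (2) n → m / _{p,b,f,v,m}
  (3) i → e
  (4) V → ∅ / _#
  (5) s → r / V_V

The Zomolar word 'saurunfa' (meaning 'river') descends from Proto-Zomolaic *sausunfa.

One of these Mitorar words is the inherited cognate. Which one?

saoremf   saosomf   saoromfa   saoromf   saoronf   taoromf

Mitorar: *sausunfa > saosonfa > saosomfa > saosomf > saoromf  (by vowel merger, nasal place assimilation, apocope, rhotacism)
Among the options, 'saoromf' alone shows every Mitorar change applied in order.

saoromf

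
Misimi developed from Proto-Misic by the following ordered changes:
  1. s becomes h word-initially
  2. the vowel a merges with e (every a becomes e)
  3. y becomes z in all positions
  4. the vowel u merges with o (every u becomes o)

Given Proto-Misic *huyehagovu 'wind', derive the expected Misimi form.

hozehegovo

Misimi: *huyehagovu > huyehegovu > huzehegovu > hozehegovo  (by vowel merger, unconditioned shift, vowel merger)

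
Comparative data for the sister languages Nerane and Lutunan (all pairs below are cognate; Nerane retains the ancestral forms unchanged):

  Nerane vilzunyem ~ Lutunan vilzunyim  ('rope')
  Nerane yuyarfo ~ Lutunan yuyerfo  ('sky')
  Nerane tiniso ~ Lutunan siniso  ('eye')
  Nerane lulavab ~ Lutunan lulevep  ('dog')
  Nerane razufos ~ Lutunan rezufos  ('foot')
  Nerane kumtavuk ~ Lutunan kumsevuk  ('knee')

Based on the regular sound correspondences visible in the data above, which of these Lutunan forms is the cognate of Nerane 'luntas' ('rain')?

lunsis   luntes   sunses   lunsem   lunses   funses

lunses

kumtavuk ~ kumsevuk — Nerane t corresponds to Lutunan s after a consonant, before a back vowel.
razufos ~ rezufos — Nerane a corresponds to Lutunan e after a consonant, before a consonant other than r, m, n, p, b, f, v.
Applying these to Nerane 'luntas':
  luntas → lunsas   (t→s after a consonant, before a back vowel)
  lunsas → lunses   (a→e after a consonant, before a consonant other than r, m, n, p, b, f, v)
So the Lutunan cognate is 'lunses'.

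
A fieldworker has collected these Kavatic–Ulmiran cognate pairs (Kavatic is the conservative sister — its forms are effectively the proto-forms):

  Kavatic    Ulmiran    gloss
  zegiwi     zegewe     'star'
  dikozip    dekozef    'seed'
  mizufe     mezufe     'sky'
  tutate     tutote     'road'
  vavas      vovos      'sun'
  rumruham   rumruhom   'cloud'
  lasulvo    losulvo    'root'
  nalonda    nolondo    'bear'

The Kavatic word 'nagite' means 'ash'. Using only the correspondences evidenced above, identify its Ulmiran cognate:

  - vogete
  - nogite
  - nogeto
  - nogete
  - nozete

tutate ~ tutote, vavas ~ vovos — Kavatic a corresponds to Ulmiran o after a consonant, before a consonant other than r, m, n, p, b, f, v.
zegiwi ~ zegewe, dikozip ~ dekozef — Kavatic i corresponds to Ulmiran e after a consonant, before a consonant other than r, m, n, p, b, f, v.
Applying these to Kavatic 'nagite':
  nagite → nogite   (a→o after a consonant, before a consonant other than r, m, n, p, b, f, v)
  nogite → nogete   (i→e after a consonant, before a consonant other than r, m, n, p, b, f, v)
So the Ulmiran cognate is 'nogete'.

nogete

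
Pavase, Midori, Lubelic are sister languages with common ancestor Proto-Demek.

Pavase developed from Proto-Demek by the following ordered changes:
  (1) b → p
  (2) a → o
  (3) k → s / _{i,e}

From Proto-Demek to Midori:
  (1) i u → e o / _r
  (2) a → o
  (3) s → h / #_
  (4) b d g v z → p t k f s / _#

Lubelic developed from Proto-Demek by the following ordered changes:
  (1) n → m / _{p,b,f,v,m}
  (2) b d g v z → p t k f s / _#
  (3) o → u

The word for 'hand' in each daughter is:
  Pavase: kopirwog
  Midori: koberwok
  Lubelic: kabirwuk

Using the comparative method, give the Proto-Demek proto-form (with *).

Position 8: Pavase has g, Midori has k, Lubelic has k. Pavase preserves g here (none of its changes turn any other segment into g), so the proto-segment is *g.
Position 4: Pavase has i, Midori has e, Lubelic has i. Pavase preserves i here (none of its changes turn any other segment into i), so the proto-segment is *i.
Position 3: Pavase has p, Midori has b, Lubelic has b. Midori preserves b here (none of its changes turn any other segment into b), so the proto-segment is *b.
Continuing position by position gives *kabirwog; check it forward:
Pavase: *kabirwog
  kabirwog → kapirwog   [unconditioned shift]
  kapirwog → kopirwog   [vowel merger]
  kopirwog (rule 3 does not apply)
  giving Pavase kopirwog.
Midori: *kabirwog
  kabirwog → kaberwog   [pre-rhotic lowering]
  kaberwog → koberwog   [vowel merger]
  koberwog (rule 3 does not apply)
  koberwog → koberwok   [final devoicing]
  giving Midori koberwok.
Lubelic: start from *kabirwog.
  rule 1: no change — kabirwog
  rule 2 (final devoicing): kabirwog → kabirwok
  rule 3 (vowel merger): kabirwok → kabirwuk
  ⇒ Lubelic kabirwuk
*kabirwog is the unique common source.

*kabirwog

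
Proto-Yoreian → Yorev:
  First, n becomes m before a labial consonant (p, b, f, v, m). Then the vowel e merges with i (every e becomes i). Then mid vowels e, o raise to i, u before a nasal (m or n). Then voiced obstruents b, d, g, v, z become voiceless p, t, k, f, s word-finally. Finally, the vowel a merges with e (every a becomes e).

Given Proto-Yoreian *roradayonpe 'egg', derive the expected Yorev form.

Yorev: *roradayonpe > roradayompe > roradayompi > roradayumpi > roredeyumpi  (by nasal place assimilation, vowel merger, pre-nasal raising, vowel merger)

roredeyumpi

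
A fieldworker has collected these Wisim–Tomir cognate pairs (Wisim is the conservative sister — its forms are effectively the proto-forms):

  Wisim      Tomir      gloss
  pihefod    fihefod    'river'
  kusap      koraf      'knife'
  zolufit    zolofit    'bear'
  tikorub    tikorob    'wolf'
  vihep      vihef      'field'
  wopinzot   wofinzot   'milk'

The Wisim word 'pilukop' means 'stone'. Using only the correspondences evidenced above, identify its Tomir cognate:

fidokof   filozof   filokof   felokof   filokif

filokof

pihefod ~ fihefod — Wisim p corresponds to Tomir f word-initially before a front vowel.
kusap ~ koraf — Wisim u corresponds to Tomir o after a consonant, before a consonant other than r, m, n, p, b, f, v.
kusap ~ koraf, vihep ~ vihef — Wisim p corresponds to Tomir f word-finally.
Applying these to Wisim 'pilukop':
  pilukop → filukop   (p→f word-initially before a front vowel)
  filukop → filokop   (u→o after a consonant, before a consonant other than r, m, n, p, b, f, v)
  filokop → filokof   (p→f word-finally)
So the Tomir cognate is 'filokof'.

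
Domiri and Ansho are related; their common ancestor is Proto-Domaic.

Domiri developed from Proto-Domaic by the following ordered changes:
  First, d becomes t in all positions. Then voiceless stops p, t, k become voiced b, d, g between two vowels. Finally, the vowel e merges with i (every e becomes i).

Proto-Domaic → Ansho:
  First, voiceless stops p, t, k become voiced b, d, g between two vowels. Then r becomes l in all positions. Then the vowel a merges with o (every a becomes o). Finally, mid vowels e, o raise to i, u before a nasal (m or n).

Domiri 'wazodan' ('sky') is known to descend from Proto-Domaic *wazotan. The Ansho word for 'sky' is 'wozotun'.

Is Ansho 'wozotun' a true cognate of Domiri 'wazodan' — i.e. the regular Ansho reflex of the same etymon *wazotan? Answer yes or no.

Derive the expected Ansho reflex of *wazotan:
Ansho: start from *wazotan.
  rule 1 (intervocalic voicing): wazotan → wazodan
  rule 2: no change — wazodan
  rule 3 (vowel merger): wazodan → wozodon
  rule 4 (pre-nasal raising): wozodon → wozodun
  ⇒ Ansho wozodun
The regular Ansho reflex would be 'wozodun', but the attested form is 'wozotun'. The correspondence is irregular, so they are not cognates (the Ansho form has a different source).

no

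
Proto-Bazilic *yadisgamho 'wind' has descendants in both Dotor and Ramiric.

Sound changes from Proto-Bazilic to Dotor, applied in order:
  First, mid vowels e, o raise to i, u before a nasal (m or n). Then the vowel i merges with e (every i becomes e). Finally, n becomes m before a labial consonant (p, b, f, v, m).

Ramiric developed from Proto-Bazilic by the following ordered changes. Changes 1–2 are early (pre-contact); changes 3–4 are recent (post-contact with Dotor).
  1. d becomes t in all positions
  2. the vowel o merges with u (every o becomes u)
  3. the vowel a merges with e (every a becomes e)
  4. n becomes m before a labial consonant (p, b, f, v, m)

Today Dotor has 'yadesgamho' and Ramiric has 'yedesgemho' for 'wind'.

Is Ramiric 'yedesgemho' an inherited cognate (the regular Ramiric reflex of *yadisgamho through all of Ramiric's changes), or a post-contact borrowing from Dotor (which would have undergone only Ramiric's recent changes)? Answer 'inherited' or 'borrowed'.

borrowed

If inherited, *yadisgamho would pass through all of Ramiric's changes:
Ramiric: start from *yadisgamho.
  rule 1 (unconditioned shift): yadisgamho → yatisgamho
  rule 2 (vowel merger): yatisgamho → yatisgamhu
  rule 3 (vowel merger): yatisgamhu → yetisgemhu
  rule 4: no change — yetisgemhu
  ⇒ Ramiric yetisgemhu
If borrowed from Dotor 'yadesgamho' after the early changes, it would undergo only the recent ones:
  rule 3 (vowel merger): yadesgamho → yedesgemho
  rule 4 (nasal place assimilation): no change (yedesgemho)
  ⇒ as a loan: yedesgemho
Ramiric 'yedesgemho' matches the loan outcome 'yedesgemho', not the inherited 'yetisgemhu' — it skipped the early Ramiric changes, so it was borrowed from Dotor.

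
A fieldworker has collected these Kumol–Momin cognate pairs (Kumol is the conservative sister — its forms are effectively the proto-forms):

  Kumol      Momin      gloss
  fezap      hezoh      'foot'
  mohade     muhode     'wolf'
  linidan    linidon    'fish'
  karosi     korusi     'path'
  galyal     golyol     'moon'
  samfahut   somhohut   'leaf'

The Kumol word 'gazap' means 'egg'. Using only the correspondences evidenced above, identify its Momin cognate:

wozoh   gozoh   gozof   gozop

mohade ~ muhode, galyal ~ golyol — Kumol a corresponds to Momin o after a consonant, before a consonant other than r, m, n, p, b, f, v.
fezap ~ hezoh — Kumol a corresponds to Momin o after a consonant, before a labial obstruent.
fezap ~ hezoh — Kumol p corresponds to Momin h word-finally.
Applying these to Kumol 'gazap':
  gazap → gozap   (a→o after a consonant, before a consonant other than r, m, n, p, b, f, v)
  gozap → gozop   (a→o after a consonant, before a labial obstruent)
  gozop → gozoh   (p→h word-finally)
So the Momin cognate is 'gozoh'.

gozoh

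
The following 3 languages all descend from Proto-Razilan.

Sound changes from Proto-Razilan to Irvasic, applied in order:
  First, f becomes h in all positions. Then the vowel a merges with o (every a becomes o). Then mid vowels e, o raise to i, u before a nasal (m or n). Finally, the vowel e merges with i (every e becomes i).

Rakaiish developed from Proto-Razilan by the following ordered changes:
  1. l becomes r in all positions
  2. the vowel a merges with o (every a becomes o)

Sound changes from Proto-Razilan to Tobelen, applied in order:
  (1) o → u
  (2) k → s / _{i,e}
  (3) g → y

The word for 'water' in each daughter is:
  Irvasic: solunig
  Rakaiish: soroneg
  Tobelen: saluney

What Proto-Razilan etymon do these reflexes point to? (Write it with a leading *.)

Position 4: Irvasic has u, Rakaiish has o, Tobelen has u. Taking the neighbouring segments as reconstructed: Irvasic u could go back to *a or *o or *u; Rakaiish o could go back to *a or *o; Tobelen u could go back to *o or *u — the one source consistent with every daughter is *o.
Position 2: Irvasic has o, Rakaiish has o, Tobelen has a. Tobelen preserves a here (none of its changes turn any other segment into a), so the proto-segment is *a.
Continuing position by position gives *saloneg; check it forward:
Irvasic: *saloneg
  saloneg (rule 1 does not apply)
  saloneg → soloneg   [vowel merger]
  soloneg → soluneg   [pre-nasal raising]
  soluneg → solunig   [vowel merger]
  giving Irvasic solunig.
Rakaiish: *saloneg
  saloneg → saroneg   [unconditioned shift]
  saroneg → soroneg   [vowel merger]
  giving Rakaiish soroneg.
Tobelen: *saloneg > saluneg > saluney  (by vowel merger, unconditioned shift)
No other proto-form is consistent with every reflex, so the reconstruction is *saloneg.

*saloneg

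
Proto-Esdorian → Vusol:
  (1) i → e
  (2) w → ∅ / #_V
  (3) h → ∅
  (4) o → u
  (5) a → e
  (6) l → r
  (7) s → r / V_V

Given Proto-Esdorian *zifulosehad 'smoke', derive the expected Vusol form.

Vusol: *zifulosehad
  zifulosehad → zefulosehad   [vowel merger]
  zefulosehad (rule 2 does not apply)
  zefulosehad → zefulosead   [h-loss]
  zefulosead → zefulusead   [vowel merger]
  zefulusead → zefuluseed   [vowel merger]
  zefuluseed → zefuruseed   [unconditioned shift]
  zefuruseed → zefurureed   [rhotacism]
  giving Vusol zefurureed.

zefurureed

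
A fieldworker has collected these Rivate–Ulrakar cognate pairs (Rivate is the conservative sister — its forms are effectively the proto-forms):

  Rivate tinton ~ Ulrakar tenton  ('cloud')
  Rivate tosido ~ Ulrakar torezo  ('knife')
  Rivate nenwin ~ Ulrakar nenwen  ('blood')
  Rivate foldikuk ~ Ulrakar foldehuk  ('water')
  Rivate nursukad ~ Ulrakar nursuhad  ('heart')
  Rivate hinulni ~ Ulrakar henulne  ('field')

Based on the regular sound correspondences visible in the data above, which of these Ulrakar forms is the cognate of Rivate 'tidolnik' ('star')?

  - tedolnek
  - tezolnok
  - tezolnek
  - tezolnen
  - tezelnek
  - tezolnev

tezolnek

tosido ~ torezo, foldikuk ~ foldehuk — Rivate i corresponds to Ulrakar e after a consonant, before a consonant other than r, m, n, p, b, f, v.
tosido ~ torezo — Rivate d corresponds to Ulrakar z between vowels (before a back vowel).
Applying these to Rivate 'tidolnik':
  tidolnik → tedolnik   (i→e after a consonant, before a consonant other than r, m, n, p, b, f, v)
  tedolnik → tezolnik   (d→z between vowels (before a back vowel))
  tezolnik → tezolnek   (i→e after a consonant, before a consonant other than r, m, n, p, b, f, v)
So the Ulrakar cognate is 'tezolnek'.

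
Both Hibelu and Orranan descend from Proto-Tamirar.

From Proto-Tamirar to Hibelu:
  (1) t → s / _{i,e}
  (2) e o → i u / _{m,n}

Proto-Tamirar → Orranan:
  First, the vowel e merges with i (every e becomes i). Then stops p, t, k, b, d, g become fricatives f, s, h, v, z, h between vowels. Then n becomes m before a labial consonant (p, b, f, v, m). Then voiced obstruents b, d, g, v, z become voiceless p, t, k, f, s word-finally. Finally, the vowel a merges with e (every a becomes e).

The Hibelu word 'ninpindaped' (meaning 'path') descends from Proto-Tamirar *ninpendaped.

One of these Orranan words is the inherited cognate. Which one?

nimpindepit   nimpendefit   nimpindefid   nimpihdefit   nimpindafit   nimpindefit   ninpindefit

nimpindefit

Orranan: *ninpendaped
  ninpendaped → ninpindapid   [vowel merger]
  ninpindapid → ninpindafid   [intervocalic lenition]
  ninpindafid → nimpindafid   [nasal place assimilation]
  nimpindafid → nimpindafit   [final devoicing]
  nimpindafit → nimpindefit   [vowel merger]
  giving Orranan nimpindefit.
Among the options, 'nimpindefit' alone shows every Orranan change applied in order.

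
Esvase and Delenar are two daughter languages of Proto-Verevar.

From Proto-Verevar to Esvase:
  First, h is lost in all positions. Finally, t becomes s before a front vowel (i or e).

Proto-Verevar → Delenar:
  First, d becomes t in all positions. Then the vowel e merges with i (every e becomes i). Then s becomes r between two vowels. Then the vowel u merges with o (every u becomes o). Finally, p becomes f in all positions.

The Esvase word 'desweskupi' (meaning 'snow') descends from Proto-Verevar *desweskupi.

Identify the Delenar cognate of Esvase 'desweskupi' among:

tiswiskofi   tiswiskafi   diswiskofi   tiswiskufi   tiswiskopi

tiswiskofi

Delenar: *desweskupi
  desweskupi → tesweskupi   [unconditioned shift]
  tesweskupi → tiswiskupi   [vowel merger]
  tiswiskupi (rule 3 does not apply)
  tiswiskupi → tiswiskopi   [vowel merger]
  tiswiskopi → tiswiskofi   [unconditioned shift]
  giving Delenar tiswiskofi.
The other candidates each miss or misapply at least one Delenar change.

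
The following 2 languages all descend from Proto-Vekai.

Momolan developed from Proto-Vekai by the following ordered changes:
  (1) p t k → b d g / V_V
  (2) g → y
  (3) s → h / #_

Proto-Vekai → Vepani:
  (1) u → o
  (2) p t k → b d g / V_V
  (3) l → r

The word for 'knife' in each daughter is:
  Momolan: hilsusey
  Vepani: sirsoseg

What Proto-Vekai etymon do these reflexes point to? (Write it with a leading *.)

*silsuseg

Position 1: Momolan has h, Vepani has s. Vepani preserves s here (none of its changes turn any other segment into s), so the proto-segment is *s.
Position 3: Momolan has l, Vepani has r. Momolan preserves l here (none of its changes turn any other segment into l), so the proto-segment is *l.
Position 5: Momolan has u, Vepani has o. Momolan preserves u here (none of its changes turn any other segment into u), so the proto-segment is *u.
Verify the candidate proto-form against each daughter:
Momolan: *silsuseg > silsusey > hilsusey  (by unconditioned shift, debuccalisation)
Vepani: start from *silsuseg.
  rule 1 (vowel merger): silsuseg → silsoseg
  rule 2: no change — silsoseg
  rule 3 (unconditioned shift): silsoseg → sirsoseg
  ⇒ Vepani sirsoseg
Only *silsuseg yields all of Momolan hilsusey, Vepani sirsoseg.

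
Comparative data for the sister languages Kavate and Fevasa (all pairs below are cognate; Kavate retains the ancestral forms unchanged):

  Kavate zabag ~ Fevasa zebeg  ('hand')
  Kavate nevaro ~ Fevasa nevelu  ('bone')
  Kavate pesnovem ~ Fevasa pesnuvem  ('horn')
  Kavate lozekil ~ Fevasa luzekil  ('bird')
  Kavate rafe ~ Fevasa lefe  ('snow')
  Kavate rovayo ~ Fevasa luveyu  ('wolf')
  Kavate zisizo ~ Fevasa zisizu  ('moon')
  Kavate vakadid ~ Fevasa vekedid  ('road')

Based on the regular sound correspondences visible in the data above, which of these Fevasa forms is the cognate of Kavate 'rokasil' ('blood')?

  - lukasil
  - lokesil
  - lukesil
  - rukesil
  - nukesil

rovayo ~ luveyu — Kavate r corresponds to Fevasa l word-initially before a back vowel.
lozekil ~ luzekil — Kavate o corresponds to Fevasa u after a consonant, before a consonant other than r, m, n, p, b, f, v.
zabag ~ zebeg, rovayo ~ luveyu — Kavate a corresponds to Fevasa e after a consonant, before a consonant other than r, m, n, p, b, f, v.
Applying these to Kavate 'rokasil':
  rokasil → lokasil   (r→l word-initially before a back vowel)
  lokasil → lukasil   (o→u after a consonant, before a consonant other than r, m, n, p, b, f, v)
  lukasil → lukesil   (a→e after a consonant, before a consonant other than r, m, n, p, b, f, v)
So the Fevasa cognate is 'lukesil'.

lukesil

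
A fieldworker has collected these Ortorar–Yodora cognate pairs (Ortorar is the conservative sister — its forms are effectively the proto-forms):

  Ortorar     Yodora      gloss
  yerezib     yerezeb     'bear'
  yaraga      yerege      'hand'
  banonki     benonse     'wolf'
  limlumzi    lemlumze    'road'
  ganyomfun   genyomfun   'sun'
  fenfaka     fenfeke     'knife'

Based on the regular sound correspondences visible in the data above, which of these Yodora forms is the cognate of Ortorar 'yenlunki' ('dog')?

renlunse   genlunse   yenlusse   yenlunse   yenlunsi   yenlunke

yenlunse

banonki ~ benonse — Ortorar k corresponds to Yodora s after a consonant, before a front vowel.
banonki ~ benonse, limlumzi ~ lemlumze — Ortorar i corresponds to Yodora e word-finally.
Applying these to Ortorar 'yenlunki':
  yenlunki → yenlunsi   (k→s after a consonant, before a front vowel)
  yenlunsi → yenlunse   (i→e word-finally)
So the Yodora cognate is 'yenlunse'.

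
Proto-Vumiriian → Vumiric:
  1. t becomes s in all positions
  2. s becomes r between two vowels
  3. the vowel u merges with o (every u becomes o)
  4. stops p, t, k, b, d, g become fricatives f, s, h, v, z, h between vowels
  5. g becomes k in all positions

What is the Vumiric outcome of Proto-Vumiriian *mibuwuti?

mivowori

Vumiric: *mibuwuti > mibuwusi > mibuwuri > mibowori > mivowori  (by unconditioned shift, rhotacism, vowel merger, intervocalic lenition)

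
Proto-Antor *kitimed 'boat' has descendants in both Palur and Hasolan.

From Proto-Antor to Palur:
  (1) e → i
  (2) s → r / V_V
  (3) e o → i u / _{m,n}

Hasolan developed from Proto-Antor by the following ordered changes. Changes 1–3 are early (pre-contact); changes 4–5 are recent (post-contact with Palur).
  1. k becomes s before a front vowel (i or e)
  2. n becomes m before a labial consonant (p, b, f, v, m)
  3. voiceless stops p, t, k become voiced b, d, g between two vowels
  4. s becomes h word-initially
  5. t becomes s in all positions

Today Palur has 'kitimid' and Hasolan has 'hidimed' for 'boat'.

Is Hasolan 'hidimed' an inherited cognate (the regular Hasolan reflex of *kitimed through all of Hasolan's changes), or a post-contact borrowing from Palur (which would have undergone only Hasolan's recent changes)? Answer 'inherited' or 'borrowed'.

inherited

If inherited, *kitimed would pass through all of Hasolan's changes:
Hasolan: *kitimed
  kitimed → sitimed   [palatalisation]
  sitimed (rule 2 does not apply)
  sitimed → sidimed   [intervocalic voicing]
  sidimed → hidimed   [debuccalisation]
  hidimed (rule 5 does not apply)
  giving Hasolan hidimed.
If borrowed from Palur 'kitimid' after the early changes, it would undergo only the recent ones:
  rule 4 (debuccalisation): no change (kitimid)
  rule 5 (unconditioned shift): kitimid → kisimid
  ⇒ as a loan: kisimid
Hasolan 'hidimed' matches the inherited outcome exactly, so it is an inherited cognate, not a loan.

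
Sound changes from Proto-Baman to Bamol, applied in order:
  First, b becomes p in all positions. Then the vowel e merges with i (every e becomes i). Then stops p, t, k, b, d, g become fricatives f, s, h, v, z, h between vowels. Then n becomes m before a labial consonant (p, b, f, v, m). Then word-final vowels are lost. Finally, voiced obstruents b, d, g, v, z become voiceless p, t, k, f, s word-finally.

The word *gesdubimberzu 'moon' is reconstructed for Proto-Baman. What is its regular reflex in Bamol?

gisdufimpirs

Bamol: start from *gesdubimberzu.
  rule 1 (unconditioned shift): gesdubimberzu → gesdupimperzu
  rule 2 (vowel merger): gesdupimperzu → gisdupimpirzu
  rule 3 (intervocalic lenition): gisdupimpirzu → gisdufimpirzu
  rule 4: no change — gisdufimpirzu
  rule 5 (apocope): gisdufimpirzu → gisdufimpirz
  rule 6 (final devoicing): gisdufimpirz → gisdufimpirs
  ⇒ Bamol gisdufimpirs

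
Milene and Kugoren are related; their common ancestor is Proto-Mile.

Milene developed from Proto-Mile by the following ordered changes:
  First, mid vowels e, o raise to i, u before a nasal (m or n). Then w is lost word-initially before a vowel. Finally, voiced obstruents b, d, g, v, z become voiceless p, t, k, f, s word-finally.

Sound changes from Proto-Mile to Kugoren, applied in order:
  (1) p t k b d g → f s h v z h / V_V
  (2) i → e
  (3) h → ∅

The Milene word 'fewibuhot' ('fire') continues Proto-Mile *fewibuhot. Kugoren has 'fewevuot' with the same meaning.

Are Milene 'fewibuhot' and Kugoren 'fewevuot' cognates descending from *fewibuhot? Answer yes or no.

Derive the expected Kugoren reflex of *fewibuhot:
Kugoren: *fewibuhot > fewivuhot > fewevuhot > fewevuot  (by intervocalic lenition, vowel merger, h-loss)
Kugoren 'fewevuot' matches the regular reflex exactly, so the pair is cognate.

yes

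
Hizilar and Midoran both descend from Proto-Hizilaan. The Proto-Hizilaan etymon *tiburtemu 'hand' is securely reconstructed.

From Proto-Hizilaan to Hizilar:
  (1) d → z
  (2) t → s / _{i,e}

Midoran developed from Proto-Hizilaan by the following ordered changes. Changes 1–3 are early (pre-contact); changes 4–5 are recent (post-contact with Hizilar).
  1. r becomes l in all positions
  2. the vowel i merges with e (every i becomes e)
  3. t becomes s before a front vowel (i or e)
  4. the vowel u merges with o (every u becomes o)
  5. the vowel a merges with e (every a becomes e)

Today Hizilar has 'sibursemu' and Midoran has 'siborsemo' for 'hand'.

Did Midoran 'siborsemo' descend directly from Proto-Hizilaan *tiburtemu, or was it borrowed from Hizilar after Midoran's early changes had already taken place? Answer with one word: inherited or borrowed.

borrowed

If inherited, *tiburtemu would pass through all of Midoran's changes:
Midoran: *tiburtemu > tibultemu > tebultemu > sebulsemu > sebolsemo  (by unconditioned shift, vowel merger, palatalisation, vowel merger)
If borrowed from Hizilar 'sibursemu' after the early changes, it would undergo only the recent ones:
  rule 4 (vowel merger): sibursemu → siborsemo
  rule 5 (vowel merger): no change (siborsemo)
  ⇒ as a loan: siborsemo
Midoran 'siborsemo' matches the loan outcome 'siborsemo', not the inherited 'sebolsemo' — it skipped the early Midoran changes, so it was borrowed from Hizilar.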